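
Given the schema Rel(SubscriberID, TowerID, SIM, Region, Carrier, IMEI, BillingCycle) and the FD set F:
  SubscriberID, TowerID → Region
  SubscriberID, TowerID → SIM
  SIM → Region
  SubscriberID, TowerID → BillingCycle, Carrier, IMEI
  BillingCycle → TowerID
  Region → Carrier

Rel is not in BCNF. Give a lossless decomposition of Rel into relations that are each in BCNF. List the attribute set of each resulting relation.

Candidate keys of the original relation: {BillingCycle, SubscriberID}, {SubscriberID, TowerID}.
Within {BillingCycle, Carrier, IMEI, Region, SIM, SubscriberID, TowerID}: {SIM}⁺ ∩ {BillingCycle, Carrier, IMEI, Region, SIM, SubscriberID, TowerID} = {Carrier, Region, SIM}, not the whole set, so SIM → Carrier, Region violates BCNF; decompose into {Carrier, Region, SIM} and {BillingCycle, IMEI, SIM, SubscriberID, TowerID}.
Within {Carrier, Region, SIM}: {Region}⁺ ∩ {Carrier, Region, SIM} = {Carrier, Region}, not the whole set, so Region → Carrier violates BCNF; decompose into {Carrier, Region} and {Region, SIM}.
{Carrier, Region} is in BCNF.
{Region, SIM} is in BCNF.
Within {BillingCycle, IMEI, SIM, SubscriberID, TowerID}: {BillingCycle}⁺ ∩ {BillingCycle, IMEI, SIM, SubscriberID, TowerID} = {BillingCycle, TowerID}, not the whole set, so BillingCycle → TowerID violates BCNF; decompose into {BillingCycle, TowerID} and {BillingCycle, IMEI, SIM, SubscriberID}.
{BillingCycle, TowerID} is in BCNF.
{BillingCycle, IMEI, SIM, SubscriberID} is in BCNF.

{BillingCycle, IMEI, SIM, SubscriberID}; {BillingCycle, TowerID}; {Carrier, Region}; {Region, SIM}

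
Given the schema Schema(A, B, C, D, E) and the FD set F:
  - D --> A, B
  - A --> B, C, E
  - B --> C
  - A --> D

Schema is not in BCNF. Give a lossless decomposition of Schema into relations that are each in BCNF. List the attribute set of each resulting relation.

Candidate keys of the original relation: {A}, {D}.
{A, B, C, D, E}: {B} determines {B, C} here but is not a superkey — split on B --> C, giving {B, C} and {A, B, D, E}.
{B, C} has no BCNF violation.
{A, B, D, E} has no BCNF violation.

{A, B, D, E}; {B, C}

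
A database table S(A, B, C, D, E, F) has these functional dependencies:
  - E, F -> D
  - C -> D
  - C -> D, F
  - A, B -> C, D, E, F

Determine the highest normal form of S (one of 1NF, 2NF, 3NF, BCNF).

Candidate key: {A, B}. Prime attributes: {A, B}.
E, F -> D breaks BCNF: {E, F}⁺ = {D, E, F}, so {E, F} is not a superkey.
Because {D} is non-prime and the left side of E, F -> D is not a superkey, the relation is not in 3NF.
No non-prime attribute depends on a proper subset of any candidate key, so 2NF holds.

2NF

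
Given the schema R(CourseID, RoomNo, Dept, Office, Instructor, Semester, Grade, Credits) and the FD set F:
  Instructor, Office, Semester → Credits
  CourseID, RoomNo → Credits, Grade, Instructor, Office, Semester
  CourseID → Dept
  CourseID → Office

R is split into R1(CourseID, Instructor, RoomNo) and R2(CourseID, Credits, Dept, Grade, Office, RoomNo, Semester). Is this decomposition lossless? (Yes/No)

Yes

The shared attributes are {CourseID, RoomNo} and {CourseID, RoomNo}⁺ = {CourseID, Credits, Dept, Grade, Instructor, Office, RoomNo, Semester}.
This includes all of R1, so the common attributes are a superkey of R1 — the join is lossless.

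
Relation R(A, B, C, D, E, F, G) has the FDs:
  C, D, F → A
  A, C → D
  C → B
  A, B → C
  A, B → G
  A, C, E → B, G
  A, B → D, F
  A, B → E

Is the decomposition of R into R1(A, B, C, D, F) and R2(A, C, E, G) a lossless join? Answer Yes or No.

Yes

Common attributes: {A, C}; their closure is {A, B, C, D, E, F, G}.
R1 is contained in that closure, so R1 ∩ R2 → R1 holds and the join is lossless.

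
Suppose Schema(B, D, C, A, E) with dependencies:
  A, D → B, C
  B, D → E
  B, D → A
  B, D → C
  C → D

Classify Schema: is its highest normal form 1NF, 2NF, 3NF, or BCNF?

Candidate keys: {A, C}, {A, D}, {B, C}, {B, D}. Prime attributes: {A, B, C, D}.
C → D: {C}⁺ = {C, D}, which is not all of the attributes, so the left side is not a superkey — BCNF is violated.
But every attribute on its right side ({D}) is prime, and the same holds for every other non-superkey FD, so 3NF still holds.

3NF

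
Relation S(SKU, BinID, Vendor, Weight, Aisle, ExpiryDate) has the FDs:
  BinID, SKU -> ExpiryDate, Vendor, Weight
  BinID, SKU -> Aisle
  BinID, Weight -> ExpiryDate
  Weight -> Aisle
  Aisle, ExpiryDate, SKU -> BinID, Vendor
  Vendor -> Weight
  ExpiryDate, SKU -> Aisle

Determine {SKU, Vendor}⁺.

Start with {SKU, Vendor}.
Vendor -> Weight applies; add {Weight} → now {SKU, Vendor, Weight}.
Weight -> Aisle applies; add {Aisle} → now {Aisle, SKU, Vendor, Weight}.
No further FD applies.

{Aisle, SKU, Vendor, Weight}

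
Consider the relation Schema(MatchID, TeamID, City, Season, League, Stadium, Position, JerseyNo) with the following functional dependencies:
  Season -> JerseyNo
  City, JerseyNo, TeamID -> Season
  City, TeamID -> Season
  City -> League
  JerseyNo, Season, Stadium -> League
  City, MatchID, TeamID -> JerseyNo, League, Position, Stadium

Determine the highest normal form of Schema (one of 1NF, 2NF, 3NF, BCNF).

1NF

Candidate key: {City, MatchID, TeamID}. Prime attributes: {City, MatchID, TeamID}.
Season -> JerseyNo breaks BCNF: {Season}⁺ = {JerseyNo, Season}, so {Season} is not a superkey.
Season -> JerseyNo has non-prime {JerseyNo} on the right and a non-superkey on the left, so 3NF fails.
Since {City} ⊂ {City, MatchID, TeamID} and {City}⁺ ⊇ {League} with {League} non-prime, there is a partial dependency; 2NF fails.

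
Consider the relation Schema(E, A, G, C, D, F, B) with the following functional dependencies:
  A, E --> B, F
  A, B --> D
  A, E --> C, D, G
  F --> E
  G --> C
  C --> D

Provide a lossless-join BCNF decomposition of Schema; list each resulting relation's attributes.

Candidate keys of the original relation: {A, E}, {A, F}.
{A, B, C, D, E, F, G}: {A, B} determines {A, B, D} here but is not a superkey — split on A, B --> D, giving {A, B, D} and {A, B, C, E, F, G}.
{A, B, D} is in BCNF.
{A, B, C, E, F, G}: {F} determines {E, F} here but is not a superkey — split on F --> E, giving {E, F} and {A, B, C, F, G}.
{E, F} is in BCNF.
{A, B, C, F, G}: {G} determines {C, G} here but is not a superkey — split on G --> C, giving {C, G} and {A, B, F, G}.
{C, G} is in BCNF.
{A, B, F, G} is in BCNF.

{A, B, D}; {A, B, F, G}; {C, G}; {E, F}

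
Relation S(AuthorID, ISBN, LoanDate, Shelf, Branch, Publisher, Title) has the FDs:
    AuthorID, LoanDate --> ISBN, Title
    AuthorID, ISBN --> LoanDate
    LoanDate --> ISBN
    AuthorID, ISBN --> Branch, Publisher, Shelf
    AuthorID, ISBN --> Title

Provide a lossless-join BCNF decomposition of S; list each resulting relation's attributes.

{AuthorID, Branch, LoanDate, Publisher, Shelf, Title}; {ISBN, LoanDate}

Candidate keys of the original relation: {AuthorID, ISBN}, {AuthorID, LoanDate}.
{AuthorID, Branch, ISBN, LoanDate, Publisher, Shelf, Title}: {LoanDate} determines {ISBN, LoanDate} here but is not a superkey — split on LoanDate --> ISBN, giving {ISBN, LoanDate} and {AuthorID, Branch, LoanDate, Publisher, Shelf, Title}.
{ISBN, LoanDate} has no BCNF violation.
{AuthorID, Branch, LoanDate, Publisher, Shelf, Title} has no BCNF violation.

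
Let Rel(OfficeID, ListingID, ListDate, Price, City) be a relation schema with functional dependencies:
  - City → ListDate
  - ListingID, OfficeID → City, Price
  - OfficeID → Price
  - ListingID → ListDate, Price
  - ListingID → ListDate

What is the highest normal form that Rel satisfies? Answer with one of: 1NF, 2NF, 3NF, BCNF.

Candidate key: {ListingID, OfficeID}. Prime attributes: {ListingID, OfficeID}.
City → ListDate: {City}⁺ = {City, ListDate}, which is not all of the attributes, so the left side is not a superkey — BCNF is violated.
Because {ListDate} is non-prime and the left side of City → ListDate is not a superkey, the relation is not in 3NF.
The proper key subset {ListingID} of {ListingID, OfficeID} determines non-prime {ListDate, Price}, so the relation is not even in 2NF.

1NF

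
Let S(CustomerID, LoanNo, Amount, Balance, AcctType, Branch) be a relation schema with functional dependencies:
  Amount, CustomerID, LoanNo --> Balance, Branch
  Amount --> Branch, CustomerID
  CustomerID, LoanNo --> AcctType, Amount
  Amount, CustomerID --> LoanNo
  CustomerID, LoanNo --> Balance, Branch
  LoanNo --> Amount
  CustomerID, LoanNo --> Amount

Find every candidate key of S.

{Amount}⁺ = {AcctType, Amount, Balance, Branch, CustomerID, LoanNo} — all of the relation — so {Amount} is a candidate key.
{LoanNo}⁺ = {AcctType, Amount, Balance, Branch, CustomerID, LoanNo} — all of the relation — so {LoanNo} is a candidate key.
Any other superkey properly contains one of these, so there are no further candidate keys.

{Amount}, {LoanNo}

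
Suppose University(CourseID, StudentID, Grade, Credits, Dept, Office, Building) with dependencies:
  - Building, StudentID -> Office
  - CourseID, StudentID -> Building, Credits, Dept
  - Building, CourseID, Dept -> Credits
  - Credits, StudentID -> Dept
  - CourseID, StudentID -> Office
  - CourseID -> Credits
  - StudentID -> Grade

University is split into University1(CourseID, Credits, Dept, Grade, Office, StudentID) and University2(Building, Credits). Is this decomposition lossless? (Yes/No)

No

Common attributes: {Credits}; their closure is {Credits}.
University1 ⊄ {Credits} and University2 ⊄ {Credits}, so the split is lossy.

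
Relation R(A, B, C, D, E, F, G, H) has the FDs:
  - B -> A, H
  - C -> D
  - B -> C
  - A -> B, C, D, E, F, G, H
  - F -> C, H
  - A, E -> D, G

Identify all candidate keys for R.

{A}⁺ = {A, B, C, D, E, F, G, H} — all of the relation — so {A} is a candidate key.
{B}⁺ = {A, B, C, D, E, F, G, H} — all of the relation — so {B} is a candidate key.
These are minimal and exhaustive — every other superkey contains one of them.

{A}, {B}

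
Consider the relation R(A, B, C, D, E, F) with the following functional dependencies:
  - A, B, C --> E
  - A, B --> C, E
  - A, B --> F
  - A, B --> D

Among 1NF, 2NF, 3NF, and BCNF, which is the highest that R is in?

BCNF

Candidate key: {A, B}. Prime attributes: {A, B}.
The left-hand side of every FD is a superkey, so BCNF is satisfied.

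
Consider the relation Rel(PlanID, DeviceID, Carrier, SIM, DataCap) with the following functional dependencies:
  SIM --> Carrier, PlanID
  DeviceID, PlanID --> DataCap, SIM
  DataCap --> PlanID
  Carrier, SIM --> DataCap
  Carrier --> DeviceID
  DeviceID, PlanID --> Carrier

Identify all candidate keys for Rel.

{Carrier, DataCap}, {Carrier, PlanID}, {DataCap, DeviceID}, {DeviceID, PlanID}, {SIM}

Closure of {SIM} is {Carrier, DataCap, DeviceID, PlanID, SIM}, the whole schema; {SIM} is a candidate key.
Closure of {Carrier, DataCap} is {Carrier, DataCap, DeviceID, PlanID, SIM}, the whole schema; {Carrier, DataCap} is a candidate key.
Closure of {Carrier, PlanID} is {Carrier, DataCap, DeviceID, PlanID, SIM}, the whole schema; {Carrier, PlanID} is a candidate key.
Closure of {DataCap, DeviceID} is {Carrier, DataCap, DeviceID, PlanID, SIM}, the whole schema; {DataCap, DeviceID} is a candidate key.
Closure of {DeviceID, PlanID} is {Carrier, DataCap, DeviceID, PlanID, SIM}, the whole schema; {DeviceID, PlanID} is a candidate key.
These are minimal and exhaustive — every other superkey contains one of them.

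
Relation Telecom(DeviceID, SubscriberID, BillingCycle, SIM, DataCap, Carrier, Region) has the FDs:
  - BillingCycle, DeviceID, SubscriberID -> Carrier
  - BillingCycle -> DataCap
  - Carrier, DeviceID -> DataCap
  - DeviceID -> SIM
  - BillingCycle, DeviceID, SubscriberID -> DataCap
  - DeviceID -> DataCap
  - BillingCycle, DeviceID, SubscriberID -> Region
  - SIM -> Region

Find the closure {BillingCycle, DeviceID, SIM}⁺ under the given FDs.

Start with {BillingCycle, DeviceID, SIM}.
BillingCycle -> DataCap applies; add {DataCap} → now {BillingCycle, DataCap, DeviceID, SIM}.
SIM -> Region applies; add {Region} → now {BillingCycle, DataCap, DeviceID, Region, SIM}.
No further FD applies.

{BillingCycle, DataCap, DeviceID, Region, SIM}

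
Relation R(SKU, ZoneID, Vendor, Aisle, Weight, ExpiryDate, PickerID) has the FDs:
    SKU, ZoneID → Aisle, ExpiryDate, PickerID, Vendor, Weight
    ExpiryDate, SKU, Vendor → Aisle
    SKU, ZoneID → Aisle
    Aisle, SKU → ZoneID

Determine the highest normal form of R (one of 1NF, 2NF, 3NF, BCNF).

Candidate keys: {Aisle, SKU}, {ExpiryDate, SKU, Vendor}, {SKU, ZoneID}. Prime attributes: {Aisle, ExpiryDate, SKU, Vendor, ZoneID}.
Each dependency's left side is a superkey — BCNF holds.

BCNF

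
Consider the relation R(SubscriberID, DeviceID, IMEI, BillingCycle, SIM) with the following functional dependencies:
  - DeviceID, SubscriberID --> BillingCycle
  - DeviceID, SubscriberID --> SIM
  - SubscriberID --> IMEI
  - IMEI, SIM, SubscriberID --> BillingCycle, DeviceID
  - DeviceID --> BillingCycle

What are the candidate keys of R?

{SubscriberID} never appears on the right of any FD, so every key must include it.
{DeviceID, SubscriberID} is a candidate key since {DeviceID, SubscriberID}⁺ = {BillingCycle, DeviceID, IMEI, SIM, SubscriberID} covers every attribute.
{SIM, SubscriberID} is a candidate key since {SIM, SubscriberID}⁺ = {BillingCycle, DeviceID, IMEI, SIM, SubscriberID} covers every attribute.
No proper subset of any of these is a key, and no other minimal superkey exists.

{DeviceID, SubscriberID}, {SIM, SubscriberID}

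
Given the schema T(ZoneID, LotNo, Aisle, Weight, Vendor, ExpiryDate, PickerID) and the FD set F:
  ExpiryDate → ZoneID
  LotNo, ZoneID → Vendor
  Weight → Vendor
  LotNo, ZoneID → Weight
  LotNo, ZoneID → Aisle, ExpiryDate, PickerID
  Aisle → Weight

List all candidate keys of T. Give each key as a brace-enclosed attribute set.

{ExpiryDate, LotNo}, {LotNo, ZoneID}

No FD produces {LotNo}, so it must be in every candidate key.
{ExpiryDate, LotNo} is a candidate key since {ExpiryDate, LotNo}⁺ = {Aisle, ExpiryDate, LotNo, PickerID, Vendor, Weight, ZoneID} covers every attribute.
{LotNo, ZoneID} is a candidate key since {LotNo, ZoneID}⁺ = {Aisle, ExpiryDate, LotNo, PickerID, Vendor, Weight, ZoneID} covers every attribute.
Any other superkey properly contains one of these, so there are no further candidate keys.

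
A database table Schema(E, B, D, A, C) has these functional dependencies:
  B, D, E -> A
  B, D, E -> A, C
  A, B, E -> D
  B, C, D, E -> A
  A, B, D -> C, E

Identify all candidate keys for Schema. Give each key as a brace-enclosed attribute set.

{A, B, D}, {A, B, E}, {B, D, E}

No FD produces {B}, so it must be in every candidate key.
{A, B, D}⁺ = {A, B, C, D, E}, which is every attribute, so {A, B, D} is a candidate key.
{A, B, E}⁺ = {A, B, C, D, E}, which is every attribute, so {A, B, E} is a candidate key.
{B, D, E}⁺ = {A, B, C, D, E}, which is every attribute, so {B, D, E} is a candidate key.
Any other superkey properly contains one of these, so there are no further candidate keys.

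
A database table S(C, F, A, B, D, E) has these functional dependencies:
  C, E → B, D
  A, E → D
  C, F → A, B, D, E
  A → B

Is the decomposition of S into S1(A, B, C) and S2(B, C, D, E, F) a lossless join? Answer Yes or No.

Common attributes: {B, C}; their closure is {B, C}.
S1 ⊄ {B, C} and S2 ⊄ {B, C}, so the split is lossy.

No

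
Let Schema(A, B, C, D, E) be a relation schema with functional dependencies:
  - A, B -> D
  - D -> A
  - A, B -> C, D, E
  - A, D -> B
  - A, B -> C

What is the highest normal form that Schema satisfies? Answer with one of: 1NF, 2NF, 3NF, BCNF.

BCNF

Candidate keys: {A, B}, {D}. Prime attributes: {A, B, D}.
Each dependency's left side is a superkey — BCNF holds.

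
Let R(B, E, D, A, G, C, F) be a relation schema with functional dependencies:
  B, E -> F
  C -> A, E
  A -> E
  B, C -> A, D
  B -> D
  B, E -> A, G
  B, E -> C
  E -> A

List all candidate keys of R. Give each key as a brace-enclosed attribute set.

Attributes never on any right-hand side: {B} — every candidate key must contain it.
{A, B}⁺ = {A, B, C, D, E, F, G}, which is every attribute, so {A, B} is a candidate key.
{B, C}⁺ = {A, B, C, D, E, F, G}, which is every attribute, so {B, C} is a candidate key.
{B, E}⁺ = {A, B, C, D, E, F, G}, which is every attribute, so {B, E} is a candidate key.
No proper subset of any of these is a key, and no other minimal superkey exists.

{A, B}, {B, C}, {B, E}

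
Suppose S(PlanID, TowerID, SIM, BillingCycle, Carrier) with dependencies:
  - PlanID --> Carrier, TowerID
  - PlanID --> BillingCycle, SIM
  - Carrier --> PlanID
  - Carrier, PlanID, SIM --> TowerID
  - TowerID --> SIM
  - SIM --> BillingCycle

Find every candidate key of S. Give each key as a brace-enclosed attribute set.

{Carrier}, {PlanID}

{Carrier}⁺ = {BillingCycle, Carrier, PlanID, SIM, TowerID} — all of the relation — so {Carrier} is a candidate key.
{PlanID}⁺ = {BillingCycle, Carrier, PlanID, SIM, TowerID} — all of the relation — so {PlanID} is a candidate key.
These are minimal and exhaustive — every other superkey contains one of them.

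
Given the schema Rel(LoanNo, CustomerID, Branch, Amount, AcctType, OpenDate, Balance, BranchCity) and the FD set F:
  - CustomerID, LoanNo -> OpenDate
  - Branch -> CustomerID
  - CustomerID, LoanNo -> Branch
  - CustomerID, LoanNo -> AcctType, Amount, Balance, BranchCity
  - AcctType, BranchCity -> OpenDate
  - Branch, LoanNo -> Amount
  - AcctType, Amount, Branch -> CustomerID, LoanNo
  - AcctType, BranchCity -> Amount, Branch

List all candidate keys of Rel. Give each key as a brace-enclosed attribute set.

{AcctType, BranchCity}⁺ = {AcctType, Amount, Balance, Branch, BranchCity, CustomerID, LoanNo, OpenDate}, which is every attribute, so {AcctType, BranchCity} is a candidate key.
{Branch, LoanNo}⁺ = {AcctType, Amount, Balance, Branch, BranchCity, CustomerID, LoanNo, OpenDate}, which is every attribute, so {Branch, LoanNo} is a candidate key.
{CustomerID, LoanNo}⁺ = {AcctType, Amount, Balance, Branch, BranchCity, CustomerID, LoanNo, OpenDate}, which is every attribute, so {CustomerID, LoanNo} is a candidate key.
{AcctType, Amount, Branch}⁺ = {AcctType, Amount, Balance, Branch, BranchCity, CustomerID, LoanNo, OpenDate}, which is every attribute, so {AcctType, Amount, Branch} is a candidate key.
Any other superkey properly contains one of these, so there are no further candidate keys.

{AcctType, Amount, Branch}, {AcctType, BranchCity}, {Branch, LoanNo}, {CustomerID, LoanNo}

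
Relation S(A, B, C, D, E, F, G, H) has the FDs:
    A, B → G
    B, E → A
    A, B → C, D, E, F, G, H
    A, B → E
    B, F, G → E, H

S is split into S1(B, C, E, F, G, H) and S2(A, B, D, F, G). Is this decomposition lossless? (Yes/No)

The shared attributes are {B, F, G} and {B, F, G}⁺ = {A, B, C, D, E, F, G, H}.
Since S1 ⊆ {A, B, C, D, E, F, G, H}, the intersection is a superkey of S1; the decomposition is lossless.

Yes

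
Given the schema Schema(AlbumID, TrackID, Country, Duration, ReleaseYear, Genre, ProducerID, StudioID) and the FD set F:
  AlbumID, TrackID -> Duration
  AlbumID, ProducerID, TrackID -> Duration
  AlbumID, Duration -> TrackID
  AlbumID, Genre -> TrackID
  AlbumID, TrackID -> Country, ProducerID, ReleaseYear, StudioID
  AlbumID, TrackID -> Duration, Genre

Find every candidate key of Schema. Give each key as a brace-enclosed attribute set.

No FD produces {AlbumID}, so it must be in every candidate key.
Closure of {AlbumID, Duration} is {AlbumID, Country, Duration, Genre, ProducerID, ReleaseYear, StudioID, TrackID}, the whole schema; {AlbumID, Duration} is a candidate key.
Closure of {AlbumID, Genre} is {AlbumID, Country, Duration, Genre, ProducerID, ReleaseYear, StudioID, TrackID}, the whole schema; {AlbumID, Genre} is a candidate key.
Closure of {AlbumID, TrackID} is {AlbumID, Country, Duration, Genre, ProducerID, ReleaseYear, StudioID, TrackID}, the whole schema; {AlbumID, TrackID} is a candidate key.
No proper subset of any of these is a key, and no other minimal superkey exists.

{AlbumID, Duration}, {AlbumID, Genre}, {AlbumID, TrackID}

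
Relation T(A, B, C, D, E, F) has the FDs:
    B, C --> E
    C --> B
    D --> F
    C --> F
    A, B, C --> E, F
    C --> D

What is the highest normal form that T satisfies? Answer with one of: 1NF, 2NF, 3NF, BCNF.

1NF

Candidate key: {A, C}. Prime attributes: {A, C}.
B, C --> E: {B, C}⁺ = {B, C, D, E, F}, which is not all of the attributes, so the left side is not a superkey — BCNF is violated.
B, C --> E determines the non-prime attribute {E} from a non-superkey — 3NF is violated.
Since {C} ⊂ {A, C} and {C}⁺ ⊇ {B, D, E, F} with {B, D, E, F} non-prime, there is a partial dependency; 2NF fails.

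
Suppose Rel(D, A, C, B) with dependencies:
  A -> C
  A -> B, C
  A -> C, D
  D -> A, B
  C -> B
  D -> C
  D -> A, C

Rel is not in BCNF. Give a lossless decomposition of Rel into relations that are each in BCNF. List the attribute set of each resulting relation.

Candidate keys of the original relation: {A}, {D}.
{A, B, C, D}: {C} determines {B, C} here but is not a superkey — split on C -> B, giving {B, C} and {A, C, D}.
{B, C} is in BCNF.
{A, C, D} is in BCNF.

{A, C, D}; {B, C}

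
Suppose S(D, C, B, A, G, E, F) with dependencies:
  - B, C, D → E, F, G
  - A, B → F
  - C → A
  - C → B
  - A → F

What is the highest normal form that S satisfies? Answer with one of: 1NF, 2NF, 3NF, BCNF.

1NF

Candidate key: {C, D}. Prime attributes: {C, D}.
For A, B → F we have {A, B}⁺ = {A, B, F}; {A, B} is not a superkey, so BCNF fails.
A, B → F determines the non-prime attribute {F} from a non-superkey — 3NF is violated.
{C} is a proper subset of the key {C, D}, and {C}⁺ contains the non-prime attributes {A, B, F} — a partial dependency, so 2NF is violated.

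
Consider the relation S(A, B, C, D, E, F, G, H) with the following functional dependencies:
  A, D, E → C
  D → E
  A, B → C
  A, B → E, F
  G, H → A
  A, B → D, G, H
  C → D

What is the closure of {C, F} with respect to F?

Start with {C, F}.
C → D applies; add {D} → now {C, D, F}.
D → E applies; add {E} → now {C, D, E, F}.
No further FD applies.

{C, D, E, F}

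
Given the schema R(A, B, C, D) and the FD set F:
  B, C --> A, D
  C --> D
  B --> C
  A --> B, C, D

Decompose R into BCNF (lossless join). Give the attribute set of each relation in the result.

Candidate keys of the original relation: {A}, {B}.
{A, B, C, D}: {C} determines {C, D} here but is not a superkey — split on C --> D, giving {C, D} and {A, B, C}.
{C, D} has no BCNF violation.
{A, B, C} has no BCNF violation.

{A, B, C}; {C, D}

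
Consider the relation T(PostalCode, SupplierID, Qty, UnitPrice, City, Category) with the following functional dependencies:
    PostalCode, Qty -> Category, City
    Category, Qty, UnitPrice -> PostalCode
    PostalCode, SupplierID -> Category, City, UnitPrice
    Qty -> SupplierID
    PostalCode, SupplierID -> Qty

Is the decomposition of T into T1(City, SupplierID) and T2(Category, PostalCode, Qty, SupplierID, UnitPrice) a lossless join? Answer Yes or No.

No

Common attributes: {SupplierID}; their closure is {SupplierID}.
The closure covers neither T1 nor T2 entirely; the join is not lossless.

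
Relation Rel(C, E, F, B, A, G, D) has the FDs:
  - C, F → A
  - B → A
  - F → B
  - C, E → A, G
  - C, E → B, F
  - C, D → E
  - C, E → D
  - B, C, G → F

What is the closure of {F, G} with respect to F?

Start with {F, G}.
F → B applies; add {B} → now {B, F, G}.
B → A applies; add {A} → now {A, B, F, G}.
No further FD applies.

{A, B, F, G}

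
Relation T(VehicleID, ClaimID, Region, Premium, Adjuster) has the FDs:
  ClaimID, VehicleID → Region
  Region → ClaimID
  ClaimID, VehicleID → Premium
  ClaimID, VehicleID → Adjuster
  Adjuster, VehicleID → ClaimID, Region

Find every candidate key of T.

{Adjuster, VehicleID}, {ClaimID, VehicleID}, {Region, VehicleID}

No FD produces {VehicleID}, so it must be in every candidate key.
Closure of {Adjuster, VehicleID} is {Adjuster, ClaimID, Premium, Region, VehicleID}, the whole schema; {Adjuster, VehicleID} is a candidate key.
Closure of {ClaimID, VehicleID} is {Adjuster, ClaimID, Premium, Region, VehicleID}, the whole schema; {ClaimID, VehicleID} is a candidate key.
Closure of {Region, VehicleID} is {Adjuster, ClaimID, Premium, Region, VehicleID}, the whole schema; {Region, VehicleID} is a candidate key.
Any other superkey properly contains one of these, so there are no further candidate keys.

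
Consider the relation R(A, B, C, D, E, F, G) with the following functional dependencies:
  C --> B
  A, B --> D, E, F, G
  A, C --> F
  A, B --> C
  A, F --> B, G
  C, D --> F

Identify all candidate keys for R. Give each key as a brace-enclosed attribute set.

{A, B}, {A, C}, {A, F}

{A} never appears on the right of any FD, so every key must include it.
{A, B} is a candidate key since {A, B}⁺ = {A, B, C, D, E, F, G} covers every attribute.
{A, C} is a candidate key since {A, C}⁺ = {A, B, C, D, E, F, G} covers every attribute.
{A, F} is a candidate key since {A, F}⁺ = {A, B, C, D, E, F, G} covers every attribute.
No proper subset of any of these is a key, and no other minimal superkey exists.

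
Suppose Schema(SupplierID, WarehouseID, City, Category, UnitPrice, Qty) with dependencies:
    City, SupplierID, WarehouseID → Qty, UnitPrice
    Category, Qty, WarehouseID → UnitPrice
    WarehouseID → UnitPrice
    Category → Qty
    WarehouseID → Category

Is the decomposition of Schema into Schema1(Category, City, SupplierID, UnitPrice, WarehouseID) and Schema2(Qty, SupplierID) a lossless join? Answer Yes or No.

Schema1 ∩ Schema2 = {SupplierID}; its closure under F is {SupplierID}.
Schema1 ⊄ {SupplierID} and Schema2 ⊄ {SupplierID}, so the split is lossy.

No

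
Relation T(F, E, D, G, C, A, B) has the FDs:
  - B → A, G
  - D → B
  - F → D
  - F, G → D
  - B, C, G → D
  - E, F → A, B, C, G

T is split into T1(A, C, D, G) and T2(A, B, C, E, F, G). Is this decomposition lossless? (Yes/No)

The shared attributes are {A, C, G} and {A, C, G}⁺ = {A, C, G}.
The closure covers neither T1 nor T2 entirely; the join is not lossless.

No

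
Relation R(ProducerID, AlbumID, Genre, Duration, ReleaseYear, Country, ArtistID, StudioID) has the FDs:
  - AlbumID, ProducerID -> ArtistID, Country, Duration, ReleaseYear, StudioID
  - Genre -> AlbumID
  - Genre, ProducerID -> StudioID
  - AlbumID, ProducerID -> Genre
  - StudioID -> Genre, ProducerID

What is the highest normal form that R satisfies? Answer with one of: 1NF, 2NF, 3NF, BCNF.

3NF

Candidate keys: {AlbumID, ProducerID}, {Genre, ProducerID}, {StudioID}. Prime attributes: {AlbumID, Genre, ProducerID, StudioID}.
Genre -> AlbumID: {Genre}⁺ = {AlbumID, Genre}, which is not all of the attributes, so the left side is not a superkey — BCNF is violated.
Its right-hand attributes {AlbumID} are all prime, as are those of every other non-superkey FD — the relation is in 3NF.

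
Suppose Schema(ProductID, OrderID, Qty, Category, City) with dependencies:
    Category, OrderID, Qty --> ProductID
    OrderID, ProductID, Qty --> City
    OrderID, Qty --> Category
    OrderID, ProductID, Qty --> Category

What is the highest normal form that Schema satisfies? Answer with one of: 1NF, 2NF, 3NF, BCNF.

BCNF

Candidate key: {OrderID, Qty}. Prime attributes: {OrderID, Qty}.
Each dependency's left side is a superkey — BCNF holds.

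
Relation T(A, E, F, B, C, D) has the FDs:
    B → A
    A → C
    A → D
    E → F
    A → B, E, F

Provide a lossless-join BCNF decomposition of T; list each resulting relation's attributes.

{A, B, C, D, E}; {E, F}

Candidate keys of the original relation: {A}, {B}.
{A, B, C, D, E, F}: {E} determines {E, F} here but is not a superkey — split on E → F, giving {E, F} and {A, B, C, D, E}.
{E, F}: every determinant is a superkey — BCNF.
{A, B, C, D, E}: every determinant is a superkey — BCNF.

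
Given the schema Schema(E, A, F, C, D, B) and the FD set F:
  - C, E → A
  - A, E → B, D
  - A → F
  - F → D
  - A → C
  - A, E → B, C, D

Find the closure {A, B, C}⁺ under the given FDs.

Start with {A, B, C}.
A → F applies; add {F} → now {A, B, C, F}.
F → D applies; add {D} → now {A, B, C, D, F}.
No further FD applies.

{A, B, C, D, F}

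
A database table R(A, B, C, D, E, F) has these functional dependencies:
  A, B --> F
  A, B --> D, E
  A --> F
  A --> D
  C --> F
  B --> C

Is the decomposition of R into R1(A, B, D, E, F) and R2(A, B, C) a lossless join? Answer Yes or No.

The shared attributes are {A, B} and {A, B}⁺ = {A, B, C, D, E, F}.
Since R1 ⊆ {A, B, C, D, E, F}, the intersection is a superkey of R1; the decomposition is lossless.

Yes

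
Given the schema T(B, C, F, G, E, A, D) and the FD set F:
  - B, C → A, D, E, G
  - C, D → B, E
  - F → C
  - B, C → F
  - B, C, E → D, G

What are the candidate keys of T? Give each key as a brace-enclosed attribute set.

{B, C}, {B, F}, {C, D}, {D, F}

{B, C}⁺ = {A, B, C, D, E, F, G} — all of the relation — so {B, C} is a candidate key.
{B, F}⁺ = {A, B, C, D, E, F, G} — all of the relation — so {B, F} is a candidate key.
{C, D}⁺ = {A, B, C, D, E, F, G} — all of the relation — so {C, D} is a candidate key.
{D, F}⁺ = {A, B, C, D, E, F, G} — all of the relation — so {D, F} is a candidate key.
These are minimal and exhaustive — every other superkey contains one of them.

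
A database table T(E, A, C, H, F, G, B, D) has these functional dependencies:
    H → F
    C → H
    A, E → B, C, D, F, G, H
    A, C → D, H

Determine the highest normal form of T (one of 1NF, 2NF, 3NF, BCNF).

Candidate key: {A, E}. Prime attributes: {A, E}.
For H → F we have {H}⁺ = {F, H}; {H} is not a superkey, so BCNF fails.
H → F has non-prime {F} on the right and a non-superkey on the left, so 3NF fails.
Checking every proper subset of each key, none determines a non-prime attribute — 2NF is satisfied.

2NF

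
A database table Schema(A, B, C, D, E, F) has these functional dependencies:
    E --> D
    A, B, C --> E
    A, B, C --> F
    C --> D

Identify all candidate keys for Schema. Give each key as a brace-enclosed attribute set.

No FD produces {A, B, C}, so they must be in every candidate key.
{A, B, C}⁺ = {A, B, C, D, E, F} — all of the relation — so {A, B, C} is a candidate key.
No smaller or unrelated set reaches every attribute, so there are no other keys.

{A, B, C}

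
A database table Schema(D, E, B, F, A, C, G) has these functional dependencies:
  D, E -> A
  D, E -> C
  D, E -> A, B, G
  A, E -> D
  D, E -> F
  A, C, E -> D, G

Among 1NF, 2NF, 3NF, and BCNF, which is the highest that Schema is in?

BCNF

Candidate keys: {A, E}, {D, E}. Prime attributes: {A, D, E}.
The left-hand side of every FD is a superkey, so BCNF is satisfied.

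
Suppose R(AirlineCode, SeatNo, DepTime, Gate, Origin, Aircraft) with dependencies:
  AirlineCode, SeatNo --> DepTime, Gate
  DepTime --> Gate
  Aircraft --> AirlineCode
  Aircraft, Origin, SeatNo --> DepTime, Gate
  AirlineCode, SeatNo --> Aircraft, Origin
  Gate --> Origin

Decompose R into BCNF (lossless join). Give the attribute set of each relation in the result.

Candidate keys of the original relation: {Aircraft, SeatNo}, {AirlineCode, SeatNo}.
Within {Aircraft, AirlineCode, DepTime, Gate, Origin, SeatNo}: {DepTime}⁺ ∩ {Aircraft, AirlineCode, DepTime, Gate, Origin, SeatNo} = {DepTime, Gate, Origin}, not the whole set, so DepTime --> Gate, Origin violates BCNF; decompose into {DepTime, Gate, Origin} and {Aircraft, AirlineCode, DepTime, SeatNo}.
Within {DepTime, Gate, Origin}: {Gate}⁺ ∩ {DepTime, Gate, Origin} = {Gate, Origin}, not the whole set, so Gate --> Origin violates BCNF; decompose into {Gate, Origin} and {DepTime, Gate}.
{Gate, Origin} has no BCNF violation.
{DepTime, Gate} has no BCNF violation.
Within {Aircraft, AirlineCode, DepTime, SeatNo}: {Aircraft}⁺ ∩ {Aircraft, AirlineCode, DepTime, SeatNo} = {Aircraft, AirlineCode}, not the whole set, so Aircraft --> AirlineCode violates BCNF; decompose into {Aircraft, AirlineCode} and {Aircraft, DepTime, SeatNo}.
{Aircraft, AirlineCode} has no BCNF violation.
{Aircraft, DepTime, SeatNo} has no BCNF violation.

{Aircraft, AirlineCode}; {Aircraft, DepTime, SeatNo}; {DepTime, Gate}; {Gate, Origin}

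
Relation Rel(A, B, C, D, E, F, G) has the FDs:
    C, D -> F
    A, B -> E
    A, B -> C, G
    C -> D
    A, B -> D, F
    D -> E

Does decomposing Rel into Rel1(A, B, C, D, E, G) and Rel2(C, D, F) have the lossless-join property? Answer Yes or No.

Yes

Rel1 ∩ Rel2 = {C, D}; its closure under F is {C, D, E, F}.
Rel2 is contained in that closure, so Rel1 ∩ Rel2 -> Rel2 holds and the join is lossless.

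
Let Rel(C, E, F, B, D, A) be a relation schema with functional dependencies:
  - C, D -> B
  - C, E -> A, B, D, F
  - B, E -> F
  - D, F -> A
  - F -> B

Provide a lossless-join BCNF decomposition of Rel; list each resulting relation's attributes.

Candidate key of the original relation: {C, E}.
Within {A, B, C, D, E, F}: {C, D}⁺ ∩ {A, B, C, D, E, F} = {B, C, D}, not the whole set, so C, D -> B violates BCNF; decompose into {B, C, D} and {A, C, D, E, F}.
{B, C, D} is in BCNF.
Within {A, C, D, E, F}: {D, F}⁺ ∩ {A, C, D, E, F} = {A, D, F}, not the whole set, so D, F -> A violates BCNF; decompose into {A, D, F} and {C, D, E, F}.
{A, D, F} is in BCNF.
{C, D, E, F} is in BCNF.

{A, D, F}; {B, C, D}; {C, D, E, F}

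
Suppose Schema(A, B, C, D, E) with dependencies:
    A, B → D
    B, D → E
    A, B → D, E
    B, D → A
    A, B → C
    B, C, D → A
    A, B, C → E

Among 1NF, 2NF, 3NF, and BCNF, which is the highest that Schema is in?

Candidate keys: {A, B}, {B, D}. Prime attributes: {A, B, D}.
Each dependency's left side is a superkey — BCNF holds.

BCNF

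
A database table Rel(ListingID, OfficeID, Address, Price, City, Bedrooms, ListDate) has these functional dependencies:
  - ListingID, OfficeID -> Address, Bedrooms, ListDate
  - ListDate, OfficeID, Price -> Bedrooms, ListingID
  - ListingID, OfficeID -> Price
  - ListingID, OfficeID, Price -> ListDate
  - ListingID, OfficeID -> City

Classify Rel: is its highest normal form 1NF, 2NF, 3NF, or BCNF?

Candidate keys: {ListDate, OfficeID, Price}, {ListingID, OfficeID}. Prime attributes: {ListDate, ListingID, OfficeID, Price}.
The left-hand side of every FD is a superkey, so BCNF is satisfied.

BCNF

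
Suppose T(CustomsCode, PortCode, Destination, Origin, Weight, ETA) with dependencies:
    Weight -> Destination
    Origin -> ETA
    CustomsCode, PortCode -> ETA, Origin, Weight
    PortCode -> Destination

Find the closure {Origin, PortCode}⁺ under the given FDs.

{Destination, ETA, Origin, PortCode}

Start with {Origin, PortCode}.
Origin -> ETA applies; add {ETA} → now {ETA, Origin, PortCode}.
PortCode -> Destination applies; add {Destination} → now {Destination, ETA, Origin, PortCode}.
No further FD applies.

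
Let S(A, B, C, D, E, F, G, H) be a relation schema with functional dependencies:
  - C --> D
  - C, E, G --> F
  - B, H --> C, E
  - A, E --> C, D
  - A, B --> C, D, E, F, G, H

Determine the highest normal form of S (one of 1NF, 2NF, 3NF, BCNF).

2NF

Candidate key: {A, B}. Prime attributes: {A, B}.
C --> D breaks BCNF: {C}⁺ = {C, D}, so {C} is not a superkey.
C --> D has non-prime {D} on the right and a non-superkey on the left, so 3NF fails.
No proper subset of a key has a non-prime attribute in its closure, so there is no partial dependency; 2NF holds.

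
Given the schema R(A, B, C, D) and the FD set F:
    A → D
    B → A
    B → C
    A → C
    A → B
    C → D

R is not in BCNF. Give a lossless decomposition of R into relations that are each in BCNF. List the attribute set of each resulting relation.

{A, B, C}; {C, D}

Candidate keys of the original relation: {A}, {B}.
Within {A, B, C, D}: {C}⁺ ∩ {A, B, C, D} = {C, D}, not the whole set, so C → D violates BCNF; decompose into {C, D} and {A, B, C}.
{C, D} is in BCNF.
{A, B, C} is in BCNF.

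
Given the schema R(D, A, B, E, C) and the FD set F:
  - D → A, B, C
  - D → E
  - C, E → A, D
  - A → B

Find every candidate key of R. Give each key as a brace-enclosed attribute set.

{D}⁺ = {A, B, C, D, E}, which is every attribute, so {D} is a candidate key.
{C, E}⁺ = {A, B, C, D, E}, which is every attribute, so {C, E} is a candidate key.
Any other superkey properly contains one of these, so there are no further candidate keys.

{C, E}, {D}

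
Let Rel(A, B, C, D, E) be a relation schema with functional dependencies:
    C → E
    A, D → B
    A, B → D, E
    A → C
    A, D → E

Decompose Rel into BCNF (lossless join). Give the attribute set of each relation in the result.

Candidate keys of the original relation: {A, B}, {A, D}.
In {A, B, C, D, E}, {C} is not a superkey ({C}⁺ restricted to this set is {C, E}), so split on C → E into {C, E} and {A, B, C, D}.
{C, E} has no BCNF violation.
In {A, B, C, D}, {A} is not a superkey ({A}⁺ restricted to this set is {A, C}), so split on A → C into {A, C} and {A, B, D}.
{A, C} has no BCNF violation.
{A, B, D} has no BCNF violation.

{A, B, D}; {A, C}; {C, E}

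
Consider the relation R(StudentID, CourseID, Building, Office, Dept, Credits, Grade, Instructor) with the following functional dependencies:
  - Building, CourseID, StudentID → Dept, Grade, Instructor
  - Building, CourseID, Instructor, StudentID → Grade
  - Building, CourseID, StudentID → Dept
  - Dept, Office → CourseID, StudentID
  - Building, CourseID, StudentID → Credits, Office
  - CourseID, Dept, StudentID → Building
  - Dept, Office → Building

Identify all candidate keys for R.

{Building, CourseID, StudentID}, {CourseID, Dept, StudentID}, {Dept, Office}

{Dept, Office} is a candidate key since {Dept, Office}⁺ = {Building, CourseID, Credits, Dept, Grade, Instructor, Office, StudentID} covers every attribute.
{Building, CourseID, StudentID} is a candidate key since {Building, CourseID, StudentID}⁺ = {Building, CourseID, Credits, Dept, Grade, Instructor, Office, StudentID} covers every attribute.
{CourseID, Dept, StudentID} is a candidate key since {CourseID, Dept, StudentID}⁺ = {Building, CourseID, Credits, Dept, Grade, Instructor, Office, StudentID} covers every attribute.
Any other superkey properly contains one of these, so there are no further candidate keys.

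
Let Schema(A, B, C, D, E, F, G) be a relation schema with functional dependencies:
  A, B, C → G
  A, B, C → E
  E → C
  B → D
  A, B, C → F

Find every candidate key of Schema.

{A, B, C}, {A, B, E}

{A, B} never appear on the right of any FD, so every key must include all of them.
{A, B, C}⁺ = {A, B, C, D, E, F, G} — all of the relation — so {A, B, C} is a candidate key.
{A, B, E}⁺ = {A, B, C, D, E, F, G} — all of the relation — so {A, B, E} is a candidate key.
No proper subset of any of these is a key, and no other minimal superkey exists.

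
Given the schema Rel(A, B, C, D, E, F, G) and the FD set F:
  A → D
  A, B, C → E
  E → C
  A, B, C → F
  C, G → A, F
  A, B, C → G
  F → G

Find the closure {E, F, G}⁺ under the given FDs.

Start with {E, F, G}.
E → C applies; add {C} → now {C, E, F, G}.
C, G → A, F applies; add {A} → now {A, C, E, F, G}.
A → D applies; add {D} → now {A, C, D, E, F, G}.
No further FD applies.

{A, C, D, E, F, G}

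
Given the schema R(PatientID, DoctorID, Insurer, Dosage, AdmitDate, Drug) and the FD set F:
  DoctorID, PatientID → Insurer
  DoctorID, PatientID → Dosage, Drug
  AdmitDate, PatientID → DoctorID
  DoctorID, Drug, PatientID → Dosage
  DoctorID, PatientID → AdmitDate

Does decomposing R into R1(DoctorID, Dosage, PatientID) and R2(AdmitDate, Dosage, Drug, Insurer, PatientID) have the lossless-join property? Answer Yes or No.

Common attributes: {Dosage, PatientID}; their closure is {Dosage, PatientID}.
The closure covers neither R1 nor R2 entirely; the join is not lossless.

No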